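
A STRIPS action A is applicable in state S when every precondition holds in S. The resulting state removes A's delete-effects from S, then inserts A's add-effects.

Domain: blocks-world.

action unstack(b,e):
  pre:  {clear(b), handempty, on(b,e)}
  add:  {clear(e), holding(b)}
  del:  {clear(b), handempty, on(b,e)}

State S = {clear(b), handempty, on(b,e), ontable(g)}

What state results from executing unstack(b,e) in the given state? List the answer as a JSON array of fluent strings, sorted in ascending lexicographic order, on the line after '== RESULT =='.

Progress:
  pre ⊆ S: {clear(b), handempty, on(b,e)} ⊆ S  — applicable
  S \ del = {ontable(g)}
  ∪ add   = {clear(e), holding(b), ontable(g)}

== RESULT ==
["clear(e)", "holding(b)", "ontable(g)"]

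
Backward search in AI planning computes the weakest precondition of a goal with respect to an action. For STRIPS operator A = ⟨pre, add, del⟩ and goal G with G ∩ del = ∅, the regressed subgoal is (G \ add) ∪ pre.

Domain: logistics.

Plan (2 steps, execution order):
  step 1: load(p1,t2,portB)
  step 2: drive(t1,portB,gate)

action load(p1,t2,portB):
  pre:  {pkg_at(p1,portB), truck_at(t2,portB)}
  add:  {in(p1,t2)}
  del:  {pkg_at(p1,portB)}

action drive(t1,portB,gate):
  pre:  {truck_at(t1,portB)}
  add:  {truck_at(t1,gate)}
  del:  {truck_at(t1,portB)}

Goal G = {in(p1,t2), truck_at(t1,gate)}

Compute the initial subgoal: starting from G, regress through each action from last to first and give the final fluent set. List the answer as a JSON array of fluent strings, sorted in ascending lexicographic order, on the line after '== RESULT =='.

Work backward from the goal:
  through step 2 (drive(t1,portB,gate)): drop {truck_at(t1,gate)}, keep {in(p1,t2)}, require {truck_at(t1,portB)}
    → {in(p1,t2), truck_at(t1,portB)}
  through step 1 (load(p1,t2,portB)): drop {in(p1,t2)}, keep {truck_at(t1,portB)}, require {pkg_at(p1,portB), truck_at(t2,portB)}
    → {pkg_at(p1,portB), truck_at(t1,portB), truck_at(t2,portB)}

== RESULT ==
["pkg_at(p1,portB)", "truck_at(t1,portB)", "truck_at(t2,portB)"]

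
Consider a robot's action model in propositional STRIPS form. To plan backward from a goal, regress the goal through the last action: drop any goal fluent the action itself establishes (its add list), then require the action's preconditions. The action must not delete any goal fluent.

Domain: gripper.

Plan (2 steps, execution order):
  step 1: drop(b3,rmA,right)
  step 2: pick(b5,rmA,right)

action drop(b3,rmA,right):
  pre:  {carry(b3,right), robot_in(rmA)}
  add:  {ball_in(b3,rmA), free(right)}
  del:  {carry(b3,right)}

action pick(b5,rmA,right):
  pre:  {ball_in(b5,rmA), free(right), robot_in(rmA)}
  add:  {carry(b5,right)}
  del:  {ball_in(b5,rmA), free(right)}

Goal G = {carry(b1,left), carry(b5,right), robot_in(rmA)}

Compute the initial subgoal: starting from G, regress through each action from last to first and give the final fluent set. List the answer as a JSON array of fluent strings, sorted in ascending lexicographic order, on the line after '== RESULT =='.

Work backward from the goal:
  through step 2 (pick(b5,rmA,right)): drop {carry(b5,right)}, keep {carry(b1,left), robot_in(rmA)}, require {ball_in(b5,rmA), free(right), robot_in(rmA)}
    → {ball_in(b5,rmA), carry(b1,left), free(right), robot_in(rmA)}
  through step 1 (drop(b3,rmA,right)): drop {free(right)}, keep {ball_in(b5,rmA), carry(b1,left), robot_in(rmA)}, require {carry(b3,right), robot_in(rmA)}
    → {ball_in(b5,rmA), carry(b1,left), carry(b3,right), robot_in(rmA)}

== RESULT ==
["ball_in(b5,rmA)", "carry(b1,left)", "carry(b3,right)", "robot_in(rmA)"]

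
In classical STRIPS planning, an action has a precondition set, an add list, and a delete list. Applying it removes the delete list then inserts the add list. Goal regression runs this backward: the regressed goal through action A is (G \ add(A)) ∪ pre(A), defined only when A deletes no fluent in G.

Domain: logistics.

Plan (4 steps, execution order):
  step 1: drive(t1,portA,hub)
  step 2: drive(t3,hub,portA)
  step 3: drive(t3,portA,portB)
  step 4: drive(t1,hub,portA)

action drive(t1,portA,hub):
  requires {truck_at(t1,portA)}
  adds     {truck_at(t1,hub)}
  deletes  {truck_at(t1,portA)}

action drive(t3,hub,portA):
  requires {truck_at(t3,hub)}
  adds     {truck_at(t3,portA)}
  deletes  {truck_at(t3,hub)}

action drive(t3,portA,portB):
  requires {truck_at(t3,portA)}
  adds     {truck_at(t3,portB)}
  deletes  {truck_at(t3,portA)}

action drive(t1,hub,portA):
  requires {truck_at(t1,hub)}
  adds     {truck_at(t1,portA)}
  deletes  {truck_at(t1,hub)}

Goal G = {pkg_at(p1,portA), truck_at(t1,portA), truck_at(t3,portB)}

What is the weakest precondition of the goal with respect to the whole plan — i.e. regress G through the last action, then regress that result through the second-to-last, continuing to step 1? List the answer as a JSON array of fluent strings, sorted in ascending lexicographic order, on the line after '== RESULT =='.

Regress step by step:
  through step 4 (drive(t1,hub,portA)): drop {truck_at(t1,portA)}, keep {pkg_at(p1,portA), truck_at(t3,portB)}, require {truck_at(t1,hub)}
    → {pkg_at(p1,portA), truck_at(t1,hub), truck_at(t3,portB)}
  through step 3 (drive(t3,portA,portB)): drop {truck_at(t3,portB)}, keep {pkg_at(p1,portA), truck_at(t1,hub)}, require {truck_at(t3,portA)}
    → {pkg_at(p1,portA), truck_at(t1,hub), truck_at(t3,portA)}
  through step 2 (drive(t3,hub,portA)): drop {truck_at(t3,portA)}, keep {pkg_at(p1,portA), truck_at(t1,hub)}, require {truck_at(t3,hub)}
    → {pkg_at(p1,portA), truck_at(t1,hub), truck_at(t3,hub)}
  through step 1 (drive(t1,portA,hub)): drop {truck_at(t1,hub)}, keep {pkg_at(p1,portA), truck_at(t3,hub)}, require {truck_at(t1,portA)}
    → {pkg_at(p1,portA), truck_at(t1,portA), truck_at(t3,hub)}

== RESULT ==
["pkg_at(p1,portA)", "truck_at(t1,portA)", "truck_at(t3,hub)"]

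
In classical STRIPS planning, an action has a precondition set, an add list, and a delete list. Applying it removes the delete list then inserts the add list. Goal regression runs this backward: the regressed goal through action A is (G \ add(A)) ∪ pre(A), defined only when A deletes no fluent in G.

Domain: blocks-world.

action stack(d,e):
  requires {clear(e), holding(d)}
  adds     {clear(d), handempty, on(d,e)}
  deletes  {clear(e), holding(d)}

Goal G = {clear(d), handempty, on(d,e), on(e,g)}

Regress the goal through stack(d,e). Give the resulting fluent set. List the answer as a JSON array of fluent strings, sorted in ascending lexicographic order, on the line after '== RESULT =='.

Compute (G \ add) ∪ pre:
  G ∩ del = {}  (empty — regression defined)
  G \ add = {clear(d), handempty, on(d,e), on(e,g)} \ {clear(d), handempty, on(d,e)} = {on(e,g)}
  ∪ pre   = {on(e,g)} ∪ {clear(e), holding(d)}
          = {clear(e), holding(d), on(e,g)}

== RESULT ==
["clear(e)", "holding(d)", "on(e,g)"]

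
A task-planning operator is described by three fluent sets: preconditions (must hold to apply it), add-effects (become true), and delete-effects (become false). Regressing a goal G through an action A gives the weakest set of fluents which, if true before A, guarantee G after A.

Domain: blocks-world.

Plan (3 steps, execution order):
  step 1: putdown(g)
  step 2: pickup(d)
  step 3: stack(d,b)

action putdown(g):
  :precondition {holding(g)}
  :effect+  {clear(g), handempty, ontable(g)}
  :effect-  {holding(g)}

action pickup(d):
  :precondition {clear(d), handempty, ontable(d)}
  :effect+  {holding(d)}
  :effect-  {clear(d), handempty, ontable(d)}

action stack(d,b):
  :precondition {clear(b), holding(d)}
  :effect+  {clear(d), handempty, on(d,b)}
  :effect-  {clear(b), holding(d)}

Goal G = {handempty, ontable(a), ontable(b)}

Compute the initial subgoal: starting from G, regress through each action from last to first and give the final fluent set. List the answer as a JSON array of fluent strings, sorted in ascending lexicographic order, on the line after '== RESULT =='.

Regress step by step:
  through step 3 (stack(d,b)): drop {handempty}, keep {ontable(a), ontable(b)}, require {clear(b), holding(d)}
    → {clear(b), holding(d), ontable(a), ontable(b)}
  through step 2 (pickup(d)): drop {holding(d)}, keep {clear(b), ontable(a), ontable(b)}, require {clear(d), handempty, ontable(d)}
    → {clear(b), clear(d), handempty, ontable(a), ontable(b), ontable(d)}
  through step 1 (putdown(g)): drop {handempty}, keep {clear(b), clear(d), ontable(a), ontable(b), ontable(d)}, require {holding(g)}
    → {clear(b), clear(d), holding(g), ontable(a), ontable(b), ontable(d)}

== RESULT ==
["clear(b)", "clear(d)", "holding(g)", "ontable(a)", "ontable(b)", "ontable(d)"]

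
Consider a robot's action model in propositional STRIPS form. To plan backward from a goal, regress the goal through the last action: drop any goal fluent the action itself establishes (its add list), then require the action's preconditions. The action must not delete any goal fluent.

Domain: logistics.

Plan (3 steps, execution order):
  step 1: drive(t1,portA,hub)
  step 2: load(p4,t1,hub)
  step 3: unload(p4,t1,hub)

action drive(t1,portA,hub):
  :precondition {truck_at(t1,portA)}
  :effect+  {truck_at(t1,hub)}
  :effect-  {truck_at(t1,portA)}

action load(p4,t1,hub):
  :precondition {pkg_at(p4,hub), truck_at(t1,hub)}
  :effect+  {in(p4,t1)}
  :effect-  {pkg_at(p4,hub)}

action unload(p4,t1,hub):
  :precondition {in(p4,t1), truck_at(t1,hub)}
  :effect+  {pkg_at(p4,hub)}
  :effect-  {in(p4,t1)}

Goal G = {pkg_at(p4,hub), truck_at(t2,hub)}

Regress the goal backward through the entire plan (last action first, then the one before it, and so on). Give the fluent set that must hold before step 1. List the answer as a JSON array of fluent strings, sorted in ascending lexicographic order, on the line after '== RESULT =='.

Regress step by step:
  through step 3 (unload(p4,t1,hub)): drop {pkg_at(p4,hub)}, keep {truck_at(t2,hub)}, require {in(p4,t1), truck_at(t1,hub)}
    → {in(p4,t1), truck_at(t1,hub), truck_at(t2,hub)}
  through step 2 (load(p4,t1,hub)): drop {in(p4,t1)}, keep {truck_at(t1,hub), truck_at(t2,hub)}, require {pkg_at(p4,hub), truck_at(t1,hub)}
    → {pkg_at(p4,hub), truck_at(t1,hub), truck_at(t2,hub)}
  through step 1 (drive(t1,portA,hub)): drop {truck_at(t1,hub)}, keep {pkg_at(p4,hub), truck_at(t2,hub)}, require {truck_at(t1,portA)}
    → {pkg_at(p4,hub), truck_at(t1,portA), truck_at(t2,hub)}

== RESULT ==
["pkg_at(p4,hub)", "truck_at(t1,portA)", "truck_at(t2,hub)"]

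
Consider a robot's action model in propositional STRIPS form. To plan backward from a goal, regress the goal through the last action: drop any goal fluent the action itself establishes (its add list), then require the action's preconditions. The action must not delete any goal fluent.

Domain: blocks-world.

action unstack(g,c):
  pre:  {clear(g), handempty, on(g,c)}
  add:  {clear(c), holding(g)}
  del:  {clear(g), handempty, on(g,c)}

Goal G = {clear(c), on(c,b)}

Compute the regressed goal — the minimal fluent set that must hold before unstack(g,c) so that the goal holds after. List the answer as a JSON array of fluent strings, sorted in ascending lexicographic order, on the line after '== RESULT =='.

Regress:
  G ∩ del = {}  (empty — regression defined)
  G \ add = {clear(c), on(c,b)} \ {clear(c), holding(g)} = {on(c,b)}
  ∪ pre   = {on(c,b)} ∪ {clear(g), handempty, on(g,c)}
          = {clear(g), handempty, on(c,b), on(g,c)}

== RESULT ==
["clear(g)", "handempty", "on(c,b)", "on(g,c)"]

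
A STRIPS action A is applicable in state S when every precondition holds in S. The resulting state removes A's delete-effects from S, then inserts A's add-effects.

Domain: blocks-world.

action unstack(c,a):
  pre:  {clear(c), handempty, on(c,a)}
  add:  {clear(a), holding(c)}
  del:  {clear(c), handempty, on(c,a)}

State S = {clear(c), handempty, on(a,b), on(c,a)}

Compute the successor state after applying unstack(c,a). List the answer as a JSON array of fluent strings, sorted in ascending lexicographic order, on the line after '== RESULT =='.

Progress:
  pre ⊆ S: {clear(c), handempty, on(c,a)} ⊆ S  — applicable
  S \ del = {on(a,b)}
  ∪ add   = {clear(a), holding(c), on(a,b)}

== RESULT ==
["clear(a)", "holding(c)", "on(a,b)"]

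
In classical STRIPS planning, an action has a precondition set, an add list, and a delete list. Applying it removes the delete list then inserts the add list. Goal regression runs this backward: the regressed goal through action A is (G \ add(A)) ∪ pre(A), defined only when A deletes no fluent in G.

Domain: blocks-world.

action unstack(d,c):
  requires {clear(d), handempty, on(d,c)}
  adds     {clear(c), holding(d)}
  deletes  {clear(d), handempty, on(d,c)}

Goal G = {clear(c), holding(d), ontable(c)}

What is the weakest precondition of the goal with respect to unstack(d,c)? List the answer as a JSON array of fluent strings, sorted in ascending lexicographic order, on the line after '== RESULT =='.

Regress:
  G ∩ del = {}  (empty — regression defined)
  G \ add = {clear(c), holding(d), ontable(c)} \ {clear(c), holding(d)} = {ontable(c)}
  ∪ pre   = {ontable(c)} ∪ {clear(d), handempty, on(d,c)}
          = {clear(d), handempty, on(d,c), ontable(c)}

== RESULT ==
["clear(d)", "handempty", "on(d,c)", "ontable(c)"]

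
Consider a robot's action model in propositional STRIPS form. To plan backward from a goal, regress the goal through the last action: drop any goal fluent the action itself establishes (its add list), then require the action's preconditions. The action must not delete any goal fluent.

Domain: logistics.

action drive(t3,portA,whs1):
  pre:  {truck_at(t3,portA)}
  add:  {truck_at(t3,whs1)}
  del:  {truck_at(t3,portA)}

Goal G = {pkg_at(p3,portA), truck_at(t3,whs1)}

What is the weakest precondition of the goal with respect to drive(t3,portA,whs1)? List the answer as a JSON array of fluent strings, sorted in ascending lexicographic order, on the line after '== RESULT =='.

Regress:
  G ∩ del = {}  (empty — regression defined)
  G \ add = {pkg_at(p3,portA), truck_at(t3,whs1)} \ {truck_at(t3,whs1)} = {pkg_at(p3,portA)}
  ∪ pre   = {pkg_at(p3,portA)} ∪ {truck_at(t3,portA)}
          = {pkg_at(p3,portA), truck_at(t3,portA)}

== RESULT ==
["pkg_at(p3,portA)", "truck_at(t3,portA)"]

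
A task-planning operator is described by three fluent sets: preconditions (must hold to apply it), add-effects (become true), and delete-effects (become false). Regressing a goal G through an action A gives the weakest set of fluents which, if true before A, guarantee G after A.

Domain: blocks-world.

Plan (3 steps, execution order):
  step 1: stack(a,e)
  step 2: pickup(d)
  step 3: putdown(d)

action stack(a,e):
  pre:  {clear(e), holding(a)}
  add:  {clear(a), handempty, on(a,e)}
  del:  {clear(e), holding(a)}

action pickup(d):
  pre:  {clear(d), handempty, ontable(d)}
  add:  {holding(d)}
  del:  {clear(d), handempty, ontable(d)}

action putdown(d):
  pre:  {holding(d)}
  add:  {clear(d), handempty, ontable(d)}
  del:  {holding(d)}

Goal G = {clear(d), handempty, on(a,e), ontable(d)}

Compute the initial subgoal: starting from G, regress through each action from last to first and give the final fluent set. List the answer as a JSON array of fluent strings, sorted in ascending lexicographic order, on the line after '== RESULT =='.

Regress step by step:
  through step 3 (putdown(d)): drop {clear(d), handempty, ontable(d)}, keep {on(a,e)}, require {holding(d)}
    → {holding(d), on(a,e)}
  through step 2 (pickup(d)): drop {holding(d)}, keep {on(a,e)}, require {clear(d), handempty, ontable(d)}
    → {clear(d), handempty, on(a,e), ontable(d)}
  through step 1 (stack(a,e)): drop {handempty, on(a,e)}, keep {clear(d), ontable(d)}, require {clear(e), holding(a)}
    → {clear(d), clear(e), holding(a), ontable(d)}

== RESULT ==
["clear(d)", "clear(e)", "holding(a)", "ontable(d)"]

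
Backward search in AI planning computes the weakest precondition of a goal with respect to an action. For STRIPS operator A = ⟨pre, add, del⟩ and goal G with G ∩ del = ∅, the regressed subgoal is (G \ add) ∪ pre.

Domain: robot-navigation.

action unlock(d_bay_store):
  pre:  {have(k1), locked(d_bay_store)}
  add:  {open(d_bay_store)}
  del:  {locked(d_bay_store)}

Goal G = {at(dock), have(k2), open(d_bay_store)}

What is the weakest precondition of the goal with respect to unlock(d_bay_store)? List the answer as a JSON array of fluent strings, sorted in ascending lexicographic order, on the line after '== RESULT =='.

Compute (G \ add) ∪ pre:
  G ∩ del = {}  (empty — regression defined)
  G \ add = {at(dock), have(k2), open(d_bay_store)} \ {open(d_bay_store)} = {at(dock), have(k2)}
  ∪ pre   = {at(dock), have(k2)} ∪ {have(k1), locked(d_bay_store)}
          = {at(dock), have(k1), have(k2), locked(d_bay_store)}

== RESULT ==
["at(dock)", "have(k1)", "have(k2)", "locked(d_bay_store)"]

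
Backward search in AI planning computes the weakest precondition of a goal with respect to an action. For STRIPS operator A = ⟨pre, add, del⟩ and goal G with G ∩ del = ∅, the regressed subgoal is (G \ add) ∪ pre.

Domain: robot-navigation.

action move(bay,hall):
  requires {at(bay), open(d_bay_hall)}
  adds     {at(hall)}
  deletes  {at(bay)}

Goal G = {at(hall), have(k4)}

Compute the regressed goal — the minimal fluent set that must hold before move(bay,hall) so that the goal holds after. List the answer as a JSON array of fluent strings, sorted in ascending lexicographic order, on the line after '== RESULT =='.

Regress:
  G ∩ del = {}  (empty — regression defined)
  G \ add = {at(hall), have(k4)} \ {at(hall)} = {have(k4)}
  ∪ pre   = {have(k4)} ∪ {at(bay), open(d_bay_hall)}
          = {at(bay), have(k4), open(d_bay_hall)}

== RESULT ==
["at(bay)", "have(k4)", "open(d_bay_hall)"]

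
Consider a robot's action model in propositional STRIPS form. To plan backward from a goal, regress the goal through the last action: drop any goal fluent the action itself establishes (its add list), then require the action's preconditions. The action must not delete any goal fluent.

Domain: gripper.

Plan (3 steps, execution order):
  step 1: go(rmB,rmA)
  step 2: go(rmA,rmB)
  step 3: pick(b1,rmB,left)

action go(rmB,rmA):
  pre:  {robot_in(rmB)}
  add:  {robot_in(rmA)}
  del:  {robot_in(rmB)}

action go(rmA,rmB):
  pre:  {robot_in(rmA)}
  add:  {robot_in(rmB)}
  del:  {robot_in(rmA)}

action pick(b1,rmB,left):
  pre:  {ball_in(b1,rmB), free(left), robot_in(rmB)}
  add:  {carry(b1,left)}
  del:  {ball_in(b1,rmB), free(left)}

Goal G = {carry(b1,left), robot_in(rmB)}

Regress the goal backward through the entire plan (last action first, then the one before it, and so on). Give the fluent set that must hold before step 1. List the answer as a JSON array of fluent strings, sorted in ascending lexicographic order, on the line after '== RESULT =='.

Work backward from the goal:
  through step 3 (pick(b1,rmB,left)): drop {carry(b1,left)}, keep {robot_in(rmB)}, require {ball_in(b1,rmB), free(left), robot_in(rmB)}
    → {ball_in(b1,rmB), free(left), robot_in(rmB)}
  through step 2 (go(rmA,rmB)): drop {robot_in(rmB)}, keep {ball_in(b1,rmB), free(left)}, require {robot_in(rmA)}
    → {ball_in(b1,rmB), free(left), robot_in(rmA)}
  through step 1 (go(rmB,rmA)): drop {robot_in(rmA)}, keep {ball_in(b1,rmB), free(left)}, require {robot_in(rmB)}
    → {ball_in(b1,rmB), free(left), robot_in(rmB)}

== RESULT ==
["ball_in(b1,rmB)", "free(left)", "robot_in(rmB)"]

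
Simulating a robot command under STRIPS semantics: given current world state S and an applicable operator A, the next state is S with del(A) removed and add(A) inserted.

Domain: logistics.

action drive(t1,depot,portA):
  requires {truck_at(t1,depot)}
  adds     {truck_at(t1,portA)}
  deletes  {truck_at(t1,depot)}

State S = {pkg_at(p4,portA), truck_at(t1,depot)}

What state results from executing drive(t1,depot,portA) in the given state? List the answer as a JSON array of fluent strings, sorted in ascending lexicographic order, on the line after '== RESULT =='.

Progress:
  pre ⊆ S: {truck_at(t1,depot)} ⊆ S  — applicable
  S \ del = {pkg_at(p4,portA)}
  ∪ add   = {pkg_at(p4,portA), truck_at(t1,portA)}

== RESULT ==
["pkg_at(p4,portA)", "truck_at(t1,portA)"]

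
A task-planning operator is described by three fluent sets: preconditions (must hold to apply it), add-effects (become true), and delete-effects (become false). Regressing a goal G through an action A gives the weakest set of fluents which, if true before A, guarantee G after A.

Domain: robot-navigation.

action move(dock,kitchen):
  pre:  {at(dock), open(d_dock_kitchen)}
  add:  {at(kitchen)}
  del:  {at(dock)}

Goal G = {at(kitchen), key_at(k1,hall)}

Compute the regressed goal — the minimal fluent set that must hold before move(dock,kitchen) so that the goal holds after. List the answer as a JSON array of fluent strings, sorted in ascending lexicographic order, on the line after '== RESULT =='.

Regress:
  G ∩ del = {}  (empty — regression defined)
  G \ add = {at(kitchen), key_at(k1,hall)} \ {at(kitchen)} = {key_at(k1,hall)}
  ∪ pre   = {key_at(k1,hall)} ∪ {at(dock), open(d_dock_kitchen)}
          = {at(dock), key_at(k1,hall), open(d_dock_kitchen)}

== RESULT ==
["at(dock)", "key_at(k1,hall)", "open(d_dock_kitchen)"]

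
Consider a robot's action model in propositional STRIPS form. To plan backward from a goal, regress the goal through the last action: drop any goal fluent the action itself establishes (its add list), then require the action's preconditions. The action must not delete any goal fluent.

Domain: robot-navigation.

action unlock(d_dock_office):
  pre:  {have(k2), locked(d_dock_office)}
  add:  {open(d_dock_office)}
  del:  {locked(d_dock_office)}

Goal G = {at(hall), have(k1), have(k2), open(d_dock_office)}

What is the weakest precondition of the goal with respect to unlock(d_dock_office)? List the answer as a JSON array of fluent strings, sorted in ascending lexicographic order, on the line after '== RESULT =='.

Regress:
  G ∩ del = {}  (empty — regression defined)
  G \ add = {at(hall), have(k1), have(k2), open(d_dock_office)} \ {open(d_dock_office)} = {at(hall), have(k1), have(k2)}
  ∪ pre   = {at(hall), have(k1), have(k2)} ∪ {have(k2), locked(d_dock_office)}
          = {at(hall), have(k1), have(k2), locked(d_dock_office)}

== RESULT ==
["at(hall)", "have(k1)", "have(k2)", "locked(d_dock_office)"]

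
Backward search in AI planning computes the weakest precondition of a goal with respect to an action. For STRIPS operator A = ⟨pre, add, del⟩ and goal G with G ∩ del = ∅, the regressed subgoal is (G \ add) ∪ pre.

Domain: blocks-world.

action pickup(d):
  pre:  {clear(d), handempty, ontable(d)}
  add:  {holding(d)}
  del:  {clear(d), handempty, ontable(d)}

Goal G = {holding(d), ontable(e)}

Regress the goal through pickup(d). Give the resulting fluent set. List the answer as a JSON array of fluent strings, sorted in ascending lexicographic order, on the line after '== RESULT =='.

Compute (G \ add) ∪ pre:
  G ∩ del = {}  (empty — regression defined)
  G \ add = {holding(d), ontable(e)} \ {holding(d)} = {ontable(e)}
  ∪ pre   = {ontable(e)} ∪ {clear(d), handempty, ontable(d)}
          = {clear(d), handempty, ontable(d), ontable(e)}

== RESULT ==
["clear(d)", "handempty", "ontable(d)", "ontable(e)"]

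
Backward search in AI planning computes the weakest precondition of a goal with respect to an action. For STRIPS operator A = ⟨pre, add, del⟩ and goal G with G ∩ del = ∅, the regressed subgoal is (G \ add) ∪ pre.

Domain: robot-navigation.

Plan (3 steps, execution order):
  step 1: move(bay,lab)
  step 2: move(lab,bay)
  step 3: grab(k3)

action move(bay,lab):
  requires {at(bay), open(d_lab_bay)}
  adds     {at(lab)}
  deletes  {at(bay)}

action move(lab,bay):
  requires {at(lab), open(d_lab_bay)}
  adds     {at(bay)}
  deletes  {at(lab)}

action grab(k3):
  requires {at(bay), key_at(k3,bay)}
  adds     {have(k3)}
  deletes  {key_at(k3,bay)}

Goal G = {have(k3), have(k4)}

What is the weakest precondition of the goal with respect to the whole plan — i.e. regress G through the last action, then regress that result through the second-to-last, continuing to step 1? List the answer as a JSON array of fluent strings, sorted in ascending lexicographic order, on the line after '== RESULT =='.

Regress step by step:
  through step 3 (grab(k3)): drop {have(k3)}, keep {have(k4)}, require {at(bay), key_at(k3,bay)}
    → {at(bay), have(k4), key_at(k3,bay)}
  through step 2 (move(lab,bay)): drop {at(bay)}, keep {have(k4), key_at(k3,bay)}, require {at(lab), open(d_lab_bay)}
    → {at(lab), have(k4), key_at(k3,bay), open(d_lab_bay)}
  through step 1 (move(bay,lab)): drop {at(lab)}, keep {have(k4), key_at(k3,bay), open(d_lab_bay)}, require {at(bay), open(d_lab_bay)}
    → {at(bay), have(k4), key_at(k3,bay), open(d_lab_bay)}

== RESULT ==
["at(bay)", "have(k4)", "key_at(k3,bay)", "open(d_lab_bay)"]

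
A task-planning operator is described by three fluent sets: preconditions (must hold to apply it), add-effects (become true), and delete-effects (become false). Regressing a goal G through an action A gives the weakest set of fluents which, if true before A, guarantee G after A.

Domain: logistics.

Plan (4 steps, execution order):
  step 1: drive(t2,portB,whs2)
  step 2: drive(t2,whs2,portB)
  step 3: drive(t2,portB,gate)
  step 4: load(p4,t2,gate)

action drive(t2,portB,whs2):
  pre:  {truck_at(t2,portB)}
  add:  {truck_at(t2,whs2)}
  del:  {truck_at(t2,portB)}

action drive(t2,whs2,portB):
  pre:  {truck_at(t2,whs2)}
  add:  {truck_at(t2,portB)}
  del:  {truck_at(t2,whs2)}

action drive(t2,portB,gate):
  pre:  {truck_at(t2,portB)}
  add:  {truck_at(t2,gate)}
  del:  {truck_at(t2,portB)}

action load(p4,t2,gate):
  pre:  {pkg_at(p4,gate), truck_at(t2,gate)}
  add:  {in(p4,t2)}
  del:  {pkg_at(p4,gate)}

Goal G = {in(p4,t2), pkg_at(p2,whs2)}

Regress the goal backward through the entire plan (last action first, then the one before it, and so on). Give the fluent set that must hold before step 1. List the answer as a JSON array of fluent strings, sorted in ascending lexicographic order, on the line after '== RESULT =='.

Regress step by step:
  through step 4 (load(p4,t2,gate)): drop {in(p4,t2)}, keep {pkg_at(p2,whs2)}, require {pkg_at(p4,gate), truck_at(t2,gate)}
    → {pkg_at(p2,whs2), pkg_at(p4,gate), truck_at(t2,gate)}
  through step 3 (drive(t2,portB,gate)): drop {truck_at(t2,gate)}, keep {pkg_at(p2,whs2), pkg_at(p4,gate)}, require {truck_at(t2,portB)}
    → {pkg_at(p2,whs2), pkg_at(p4,gate), truck_at(t2,portB)}
  through step 2 (drive(t2,whs2,portB)): drop {truck_at(t2,portB)}, keep {pkg_at(p2,whs2), pkg_at(p4,gate)}, require {truck_at(t2,whs2)}
    → {pkg_at(p2,whs2), pkg_at(p4,gate), truck_at(t2,whs2)}
  through step 1 (drive(t2,portB,whs2)): drop {truck_at(t2,whs2)}, keep {pkg_at(p2,whs2), pkg_at(p4,gate)}, require {truck_at(t2,portB)}
    → {pkg_at(p2,whs2), pkg_at(p4,gate), truck_at(t2,portB)}

== RESULT ==
["pkg_at(p2,whs2)", "pkg_at(p4,gate)", "truck_at(t2,portB)"]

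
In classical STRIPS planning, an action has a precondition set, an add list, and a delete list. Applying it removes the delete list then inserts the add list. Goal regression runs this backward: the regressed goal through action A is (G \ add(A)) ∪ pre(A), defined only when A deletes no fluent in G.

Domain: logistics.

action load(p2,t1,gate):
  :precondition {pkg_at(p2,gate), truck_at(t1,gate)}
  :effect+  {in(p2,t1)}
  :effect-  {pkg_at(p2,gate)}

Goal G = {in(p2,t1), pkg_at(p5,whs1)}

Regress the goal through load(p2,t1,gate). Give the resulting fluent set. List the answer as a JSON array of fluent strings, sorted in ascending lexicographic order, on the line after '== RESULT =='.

Compute (G \ add) ∪ pre:
  G ∩ del = {}  (empty — regression defined)
  G \ add = {in(p2,t1), pkg_at(p5,whs1)} \ {in(p2,t1)} = {pkg_at(p5,whs1)}
  ∪ pre   = {pkg_at(p5,whs1)} ∪ {pkg_at(p2,gate), truck_at(t1,gate)}
          = {pkg_at(p2,gate), pkg_at(p5,whs1), truck_at(t1,gate)}

== RESULT ==
["pkg_at(p2,gate)", "pkg_at(p5,whs1)", "truck_at(t1,gate)"]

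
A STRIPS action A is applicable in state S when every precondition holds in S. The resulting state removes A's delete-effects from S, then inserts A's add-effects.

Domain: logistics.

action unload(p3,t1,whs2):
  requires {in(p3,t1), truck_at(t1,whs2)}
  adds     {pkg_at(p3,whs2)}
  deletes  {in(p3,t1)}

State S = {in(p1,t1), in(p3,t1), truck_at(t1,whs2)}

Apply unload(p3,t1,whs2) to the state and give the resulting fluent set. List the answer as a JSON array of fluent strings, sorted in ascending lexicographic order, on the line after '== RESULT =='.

Compute (S \ del) ∪ add:
  pre ⊆ S: {in(p3,t1), truck_at(t1,whs2)} ⊆ S  — applicable
  S \ del = {in(p1,t1), truck_at(t1,whs2)}
  ∪ add   = {in(p1,t1), pkg_at(p3,whs2), truck_at(t1,whs2)}

== RESULT ==
["in(p1,t1)", "pkg_at(p3,whs2)", "truck_at(t1,whs2)"]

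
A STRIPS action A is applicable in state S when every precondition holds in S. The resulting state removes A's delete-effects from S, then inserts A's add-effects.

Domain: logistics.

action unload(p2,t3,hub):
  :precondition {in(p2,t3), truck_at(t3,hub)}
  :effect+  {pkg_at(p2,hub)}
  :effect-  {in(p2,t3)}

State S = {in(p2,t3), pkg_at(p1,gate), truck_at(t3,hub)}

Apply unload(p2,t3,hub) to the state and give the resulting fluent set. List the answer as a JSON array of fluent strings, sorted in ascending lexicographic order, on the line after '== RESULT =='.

Progress:
  pre ⊆ S: {in(p2,t3), truck_at(t3,hub)} ⊆ S  — applicable
  S \ del = {pkg_at(p1,gate), truck_at(t3,hub)}
  ∪ add   = {pkg_at(p1,gate), pkg_at(p2,hub), truck_at(t3,hub)}

== RESULT ==
["pkg_at(p1,gate)", "pkg_at(p2,hub)", "truck_at(t3,hub)"]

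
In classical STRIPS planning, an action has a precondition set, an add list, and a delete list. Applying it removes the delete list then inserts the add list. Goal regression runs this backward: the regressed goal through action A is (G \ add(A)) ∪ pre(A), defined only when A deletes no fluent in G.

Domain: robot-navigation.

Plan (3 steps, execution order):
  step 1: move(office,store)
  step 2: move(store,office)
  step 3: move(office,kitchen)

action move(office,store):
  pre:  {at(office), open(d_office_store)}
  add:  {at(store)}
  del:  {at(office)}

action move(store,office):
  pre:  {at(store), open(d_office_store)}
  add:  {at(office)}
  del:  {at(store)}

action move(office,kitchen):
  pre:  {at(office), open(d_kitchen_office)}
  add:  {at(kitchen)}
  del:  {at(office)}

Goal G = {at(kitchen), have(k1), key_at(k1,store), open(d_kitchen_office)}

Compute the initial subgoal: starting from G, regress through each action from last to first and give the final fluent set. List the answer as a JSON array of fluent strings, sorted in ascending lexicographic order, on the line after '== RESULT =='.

Regress step by step:
  through step 3 (move(office,kitchen)): drop {at(kitchen)}, keep {have(k1), key_at(k1,store), open(d_kitchen_office)}, require {at(office), open(d_kitchen_office)}
    → {at(office), have(k1), key_at(k1,store), open(d_kitchen_office)}
  through step 2 (move(store,office)): drop {at(office)}, keep {have(k1), key_at(k1,store), open(d_kitchen_office)}, require {at(store), open(d_office_store)}
    → {at(store), have(k1), key_at(k1,store), open(d_kitchen_office), open(d_office_store)}
  through step 1 (move(office,store)): drop {at(store)}, keep {have(k1), key_at(k1,store), open(d_kitchen_office), open(d_office_store)}, require {at(office), open(d_office_store)}
    → {at(office), have(k1), key_at(k1,store), open(d_kitchen_office), open(d_office_store)}

== RESULT ==
["at(office)", "have(k1)", "key_at(k1,store)", "open(d_kitchen_office)", "open(d_office_store)"]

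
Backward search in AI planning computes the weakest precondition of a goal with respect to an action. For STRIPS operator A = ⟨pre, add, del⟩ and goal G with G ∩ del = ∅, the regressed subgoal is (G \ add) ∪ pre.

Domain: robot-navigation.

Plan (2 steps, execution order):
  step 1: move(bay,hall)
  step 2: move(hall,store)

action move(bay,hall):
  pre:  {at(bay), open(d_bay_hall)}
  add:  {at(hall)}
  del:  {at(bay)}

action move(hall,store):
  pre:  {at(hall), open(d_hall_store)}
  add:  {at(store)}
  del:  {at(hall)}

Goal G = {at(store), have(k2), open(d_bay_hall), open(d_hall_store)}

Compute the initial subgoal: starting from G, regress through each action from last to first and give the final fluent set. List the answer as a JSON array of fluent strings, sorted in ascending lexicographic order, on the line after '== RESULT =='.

Regress step by step:
  through step 2 (move(hall,store)): drop {at(store)}, keep {have(k2), open(d_bay_hall), open(d_hall_store)}, require {at(hall), open(d_hall_store)}
    → {at(hall), have(k2), open(d_bay_hall), open(d_hall_store)}
  through step 1 (move(bay,hall)): drop {at(hall)}, keep {have(k2), open(d_bay_hall), open(d_hall_store)}, require {at(bay), open(d_bay_hall)}
    → {at(bay), have(k2), open(d_bay_hall), open(d_hall_store)}

== RESULT ==
["at(bay)", "have(k2)", "open(d_bay_hall)", "open(d_hall_store)"]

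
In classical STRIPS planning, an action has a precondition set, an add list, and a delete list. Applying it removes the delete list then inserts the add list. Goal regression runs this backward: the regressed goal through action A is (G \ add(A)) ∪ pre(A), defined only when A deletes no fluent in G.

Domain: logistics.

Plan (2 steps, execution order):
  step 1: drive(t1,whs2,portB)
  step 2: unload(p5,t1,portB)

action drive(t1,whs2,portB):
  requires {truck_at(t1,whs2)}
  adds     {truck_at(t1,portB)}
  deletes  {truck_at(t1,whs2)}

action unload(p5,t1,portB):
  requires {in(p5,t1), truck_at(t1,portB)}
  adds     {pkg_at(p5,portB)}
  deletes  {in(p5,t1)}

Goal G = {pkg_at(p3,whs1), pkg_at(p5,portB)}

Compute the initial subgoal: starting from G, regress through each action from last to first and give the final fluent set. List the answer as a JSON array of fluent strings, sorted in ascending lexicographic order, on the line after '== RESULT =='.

Regress step by step:
  through step 2 (unload(p5,t1,portB)): drop {pkg_at(p5,portB)}, keep {pkg_at(p3,whs1)}, require {in(p5,t1), truck_at(t1,portB)}
    → {in(p5,t1), pkg_at(p3,whs1), truck_at(t1,portB)}
  through step 1 (drive(t1,whs2,portB)): drop {truck_at(t1,portB)}, keep {in(p5,t1), pkg_at(p3,whs1)}, require {truck_at(t1,whs2)}
    → {in(p5,t1), pkg_at(p3,whs1), truck_at(t1,whs2)}

== RESULT ==
["in(p5,t1)", "pkg_at(p3,whs1)", "truck_at(t1,whs2)"]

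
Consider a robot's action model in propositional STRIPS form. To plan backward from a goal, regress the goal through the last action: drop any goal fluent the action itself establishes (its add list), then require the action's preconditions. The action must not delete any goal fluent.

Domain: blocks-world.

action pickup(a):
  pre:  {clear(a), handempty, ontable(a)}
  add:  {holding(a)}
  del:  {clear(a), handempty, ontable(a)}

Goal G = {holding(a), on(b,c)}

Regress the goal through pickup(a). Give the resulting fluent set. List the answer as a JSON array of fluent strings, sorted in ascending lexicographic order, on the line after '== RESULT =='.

Compute (G \ add) ∪ pre:
  G ∩ del = {}  (empty — regression defined)
  G \ add = {holding(a), on(b,c)} \ {holding(a)} = {on(b,c)}
  ∪ pre   = {on(b,c)} ∪ {clear(a), handempty, ontable(a)}
          = {clear(a), handempty, on(b,c), ontable(a)}

== RESULT ==
["clear(a)", "handempty", "on(b,c)", "ontable(a)"]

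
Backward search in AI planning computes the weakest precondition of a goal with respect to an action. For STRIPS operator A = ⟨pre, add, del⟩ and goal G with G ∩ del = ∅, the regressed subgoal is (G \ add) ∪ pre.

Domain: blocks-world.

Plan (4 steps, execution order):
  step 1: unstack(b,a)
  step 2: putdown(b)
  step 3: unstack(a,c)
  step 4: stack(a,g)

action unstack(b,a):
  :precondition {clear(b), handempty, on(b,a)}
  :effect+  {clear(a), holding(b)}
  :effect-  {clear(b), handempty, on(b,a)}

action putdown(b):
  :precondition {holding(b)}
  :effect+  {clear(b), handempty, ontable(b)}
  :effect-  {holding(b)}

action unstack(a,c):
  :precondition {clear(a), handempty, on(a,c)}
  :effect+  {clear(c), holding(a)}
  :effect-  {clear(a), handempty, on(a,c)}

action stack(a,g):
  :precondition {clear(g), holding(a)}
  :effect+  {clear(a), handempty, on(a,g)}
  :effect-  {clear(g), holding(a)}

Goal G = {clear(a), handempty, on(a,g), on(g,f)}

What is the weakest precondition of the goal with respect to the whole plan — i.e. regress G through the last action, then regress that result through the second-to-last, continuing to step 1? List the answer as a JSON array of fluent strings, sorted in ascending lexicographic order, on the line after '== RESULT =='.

Work backward from the goal:
  through step 4 (stack(a,g)): drop {clear(a), handempty, on(a,g)}, keep {on(g,f)}, require {clear(g), holding(a)}
    → {clear(g), holding(a), on(g,f)}
  through step 3 (unstack(a,c)): drop {holding(a)}, keep {clear(g), on(g,f)}, require {clear(a), handempty, on(a,c)}
    → {clear(a), clear(g), handempty, on(a,c), on(g,f)}
  through step 2 (putdown(b)): drop {handempty}, keep {clear(a), clear(g), on(a,c), on(g,f)}, require {holding(b)}
    → {clear(a), clear(g), holding(b), on(a,c), on(g,f)}
  through step 1 (unstack(b,a)): drop {clear(a), holding(b)}, keep {clear(g), on(a,c), on(g,f)}, require {clear(b), handempty, on(b,a)}
    → {clear(b), clear(g), handempty, on(a,c), on(b,a), on(g,f)}

== RESULT ==
["clear(b)", "clear(g)", "handempty", "on(a,c)", "on(b,a)", "on(g,f)"]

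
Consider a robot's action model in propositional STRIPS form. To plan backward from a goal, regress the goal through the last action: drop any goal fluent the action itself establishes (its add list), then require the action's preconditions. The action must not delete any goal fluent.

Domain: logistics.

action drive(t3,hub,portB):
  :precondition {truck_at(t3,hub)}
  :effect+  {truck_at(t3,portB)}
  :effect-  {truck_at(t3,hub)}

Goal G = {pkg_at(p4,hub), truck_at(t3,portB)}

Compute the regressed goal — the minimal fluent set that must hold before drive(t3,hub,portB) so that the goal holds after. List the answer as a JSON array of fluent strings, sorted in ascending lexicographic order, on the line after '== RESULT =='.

Regress:
  G ∩ del = {}  (empty — regression defined)
  G \ add = {pkg_at(p4,hub), truck_at(t3,portB)} \ {truck_at(t3,portB)} = {pkg_at(p4,hub)}
  ∪ pre   = {pkg_at(p4,hub)} ∪ {truck_at(t3,hub)}
          = {pkg_at(p4,hub), truck_at(t3,hub)}

== RESULT ==
["pkg_at(p4,hub)", "truck_at(t3,hub)"]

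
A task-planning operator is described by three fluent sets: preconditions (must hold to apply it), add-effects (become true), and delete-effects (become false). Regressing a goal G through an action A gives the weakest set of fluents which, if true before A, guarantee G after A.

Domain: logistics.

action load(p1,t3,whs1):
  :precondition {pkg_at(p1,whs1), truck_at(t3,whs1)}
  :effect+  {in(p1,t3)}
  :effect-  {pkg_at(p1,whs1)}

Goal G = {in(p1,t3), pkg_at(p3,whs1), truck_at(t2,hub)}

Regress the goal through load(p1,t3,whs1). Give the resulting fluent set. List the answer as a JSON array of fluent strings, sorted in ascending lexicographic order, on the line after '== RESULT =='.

Regress:
  G ∩ del = {}  (empty — regression defined)
  G \ add = {in(p1,t3), pkg_at(p3,whs1), truck_at(t2,hub)} \ {in(p1,t3)} = {pkg_at(p3,whs1), truck_at(t2,hub)}
  ∪ pre   = {pkg_at(p3,whs1), truck_at(t2,hub)} ∪ {pkg_at(p1,whs1), truck_at(t3,whs1)}
          = {pkg_at(p1,whs1), pkg_at(p3,whs1), truck_at(t2,hub), truck_at(t3,whs1)}

== RESULT ==
["pkg_at(p1,whs1)", "pkg_at(p3,whs1)", "truck_at(t2,hub)", "truck_at(t3,whs1)"]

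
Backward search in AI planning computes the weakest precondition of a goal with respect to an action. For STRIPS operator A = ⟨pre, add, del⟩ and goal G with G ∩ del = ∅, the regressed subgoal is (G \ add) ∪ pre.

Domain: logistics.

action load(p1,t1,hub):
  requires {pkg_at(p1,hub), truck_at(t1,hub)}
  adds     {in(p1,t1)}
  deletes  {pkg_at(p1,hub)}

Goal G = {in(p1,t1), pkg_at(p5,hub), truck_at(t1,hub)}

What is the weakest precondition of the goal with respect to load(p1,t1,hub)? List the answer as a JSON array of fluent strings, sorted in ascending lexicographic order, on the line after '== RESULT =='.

Regress:
  G ∩ del = {}  (empty — regression defined)
  G \ add = {in(p1,t1), pkg_at(p5,hub), truck_at(t1,hub)} \ {in(p1,t1)} = {pkg_at(p5,hub), truck_at(t1,hub)}
  ∪ pre   = {pkg_at(p5,hub), truck_at(t1,hub)} ∪ {pkg_at(p1,hub), truck_at(t1,hub)}
          = {pkg_at(p1,hub), pkg_at(p5,hub), truck_at(t1,hub)}

== RESULT ==
["pkg_at(p1,hub)", "pkg_at(p5,hub)", "truck_at(t1,hub)"]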